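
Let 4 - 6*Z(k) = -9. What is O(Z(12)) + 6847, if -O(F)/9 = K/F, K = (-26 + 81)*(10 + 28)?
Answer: -23849/13 ≈ -1834.5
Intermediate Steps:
K = 2090 (K = 55*38 = 2090)
Z(k) = 13/6 (Z(k) = 2/3 - 1/6*(-9) = 2/3 + 3/2 = 13/6)
O(F) = -18810/F
O(Z(12)) + 6847 = -18810/13/6 + 6847 = -18810*6/13 + 6847 = -112860/13 + 6847 = -23849/13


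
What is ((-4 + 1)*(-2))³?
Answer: 216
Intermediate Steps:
((-4 + 1)*(-2))³ = (-3*(-2))³ = 6³ = 216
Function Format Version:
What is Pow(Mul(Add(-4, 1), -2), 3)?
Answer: 216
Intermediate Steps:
Pow(Mul(Add(-4, 1), -2), 3) = Pow(Mul(-3, -2), 3) = Pow(6, 3) = 216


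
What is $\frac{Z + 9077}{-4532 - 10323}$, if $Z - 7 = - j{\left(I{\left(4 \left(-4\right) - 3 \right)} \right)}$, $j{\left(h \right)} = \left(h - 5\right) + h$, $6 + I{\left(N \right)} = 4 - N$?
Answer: $- \frac{1811}{2971} \approx -0.60956$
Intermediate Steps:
$I{\left(N \right)} = -2 - N$ ($I{\left(N \right)} = -6 - \left(-4 + N\right) = -2 - N$)
$j{\left(h \right)} = -5 + 2 h$ ($j{\left(h \right)} = \left(-5 + h\right) + h = -5 + 2 h$)
$Z = -22$ ($Z = 7 - \left(-5 + 2 \left(-2 - \left(4 \left(-4\right) - 3\right)\right)\right) = 7 - \left(-5 + 2 \left(-2 - \left(-16 - 3\right)\right)\right) = 7 - \left(-5 + 2 \left(-2 - -19\right)\right) = 7 - \left(-5 + 2 \left(-2 + 19\right)\right) = 7 - \left(-5 + 2 \cdot 17\right) = 7 - \left(-5 + 34\right) = 7 - 29 = -22$)
$\frac{Z + 9077}{-4532 - 10323} = \frac{-22 + 9077}{-4532 - 10323} = \frac{9055}{-14855} = 9055 \left(- \frac{1}{14855}\right) = - \frac{1811}{2971}$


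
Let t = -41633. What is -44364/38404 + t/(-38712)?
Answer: -29636359/371673912 ≈ -0.079738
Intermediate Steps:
-44364/38404 + t/(-38712) = -44364/38404 - 41633/(-38712) = -44364*1/38404 - 41633*(-1/38712) = -11091/9601 + 41633/38712 = -29636359/371673912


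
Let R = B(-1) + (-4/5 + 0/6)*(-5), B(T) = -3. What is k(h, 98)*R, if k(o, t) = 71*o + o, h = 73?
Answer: 5256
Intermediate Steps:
k(o, t) = 72*o
R = 1 (R = -3 + (-4/5 + 0/6)*(-5) = -3 + (-4*⅕ + 0*(⅙))*(-5) = -3 + (-⅘ + 0)*(-5) = -3 - ⅘*(-5) = -3 + 4 = 1)
k(h, 98)*R = (72*73)*1 = 5256*1 = 5256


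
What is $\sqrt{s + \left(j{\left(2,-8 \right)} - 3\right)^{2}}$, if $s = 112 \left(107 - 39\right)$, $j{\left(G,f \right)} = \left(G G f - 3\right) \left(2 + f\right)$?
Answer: $\sqrt{50465} \approx 224.64$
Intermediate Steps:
$j{\left(G,f \right)} = \left(-3 + f G^{2}\right) \left(2 + f\right)$ ($j{\left(G,f \right)} = \left(G^{2} f - 3\right) \left(2 + f\right) = \left(f G^{2} - 3\right) \left(2 + f\right) = \left(-3 + f G^{2}\right) \left(2 + f\right)$)
$s = 7616$ ($s = 112 \cdot 68 = 7616$)
$\sqrt{s + \left(j{\left(2,-8 \right)} - 3\right)^{2}} = \sqrt{7616 + \left(\left(-6 - -24 + 2^{2} \left(-8\right)^{2} + 2 \left(-8\right) 2^{2}\right) - 3\right)^{2}} = \sqrt{7616 + \left(\left(-6 + 24 + 4 \cdot 64 + 2 \left(-8\right) 4\right) - 3\right)^{2}} = \sqrt{7616 + \left(\left(-6 + 24 + 256 - 64\right) - 3\right)^{2}} = \sqrt{7616 + \left(210 - 3\right)^{2}} = \sqrt{7616 + 207^{2}} = \sqrt{7616 + 42849} = \sqrt{50465}$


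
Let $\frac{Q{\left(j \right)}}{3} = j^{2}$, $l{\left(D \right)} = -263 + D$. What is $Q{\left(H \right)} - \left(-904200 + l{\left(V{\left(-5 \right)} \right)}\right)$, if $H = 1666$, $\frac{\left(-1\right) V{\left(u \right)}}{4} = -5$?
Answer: $9231111$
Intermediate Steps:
$V{\left(u \right)} = 20$ ($V{\left(u \right)} = \left(-4\right) \left(-5\right) = 20$)
$Q{\left(j \right)} = 3 j^{2}$
$Q{\left(H \right)} - \left(-904200 + l{\left(V{\left(-5 \right)} \right)}\right) = 3 \cdot 1666^{2} - \left(-904200 + \left(-263 + 20\right)\right) = 3 \cdot 2775556 - \left(-904200 - 243\right) = 8326668 - -904443 = 8326668 + 904443 = 9231111$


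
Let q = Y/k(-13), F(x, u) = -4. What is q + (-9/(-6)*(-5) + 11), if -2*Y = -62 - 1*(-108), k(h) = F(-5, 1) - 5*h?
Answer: 381/122 ≈ 3.1230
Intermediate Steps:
k(h) = -4 - 5*h
Y = -23 (Y = -(-62 - 1*(-108))/2 = -(-62 + 108)/2 = -½*46 = -23)
q = -23/61 (q = -23/(-4 - 5*(-13)) = -23/(-4 + 65) = -23/61 ≈ -0.37705)
q + (-9/(-6)*(-5) + 11) = -23/61 + (-9/(-6)*(-5) + 11) = -23/61 + (-9*(-⅙)*(-5) + 11) = -23/61 + ((3/2)*(-5) + 11) = -23/61 + (-15/2 + 11) = -23/61 + 7/2 = 381/122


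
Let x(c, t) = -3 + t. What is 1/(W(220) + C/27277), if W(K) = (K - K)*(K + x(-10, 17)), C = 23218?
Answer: 27277/23218 ≈ 1.1748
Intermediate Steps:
W(K) = 0 (W(K) = (K - K)*(K + (-3 + 17)) = 0*(K + 14) = 0*(14 + K) = 0)
1/(W(220) + C/27277) = 1/(0 + 23218/27277) = 1/(23218/27277) = 27277/23218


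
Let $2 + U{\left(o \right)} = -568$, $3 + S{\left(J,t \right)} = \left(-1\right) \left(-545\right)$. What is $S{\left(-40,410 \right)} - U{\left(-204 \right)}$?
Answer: $1112$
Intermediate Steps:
$S{\left(J,t \right)} = 542$ ($S{\left(J,t \right)} = -3 - -545 = -3 + 545 = 542$)
$U{\left(o \right)} = -570$ ($U{\left(o \right)} = -2 - 568 = -570$)
$S{\left(-40,410 \right)} - U{\left(-204 \right)} = 542 - -570 = 542 + 570 = 1112$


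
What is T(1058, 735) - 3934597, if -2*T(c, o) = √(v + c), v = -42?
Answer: -3934597 - √254 ≈ -3.9346e+6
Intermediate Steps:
T(c, o) = -√(-42 + c)/2
T(1058, 735) - 3934597 = -√(-42 + 1058)/2 - 3934597 = -√254 - 3934597 = -3934597 - √254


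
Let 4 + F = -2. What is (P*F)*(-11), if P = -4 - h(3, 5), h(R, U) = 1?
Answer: -330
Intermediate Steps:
F = -6 (F = -4 - 2 = -6)
P = -5 (P = -4 - 1*1 = -4 - 1 = -5)
(P*F)*(-11) = -5*(-6)*(-11) = 30*(-11) = -330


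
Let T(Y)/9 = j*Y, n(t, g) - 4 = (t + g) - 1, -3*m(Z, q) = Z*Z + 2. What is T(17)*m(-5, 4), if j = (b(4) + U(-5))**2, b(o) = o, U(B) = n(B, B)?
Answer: -12393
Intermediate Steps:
m(Z, q) = -2/3 - Z**2/3 (m(Z, q) = -(Z*Z + 2)/3 = -(Z**2 + 2)/3 = -(2 + Z**2)/3 = -2/3 - Z**2/3)
n(t, g) = 3 + g + t (n(t, g) = 4 + ((t + g) - 1) = 4 + ((g + t) - 1) = 4 + (-1 + g + t) = 3 + g + t)
U(B) = 3 + 2*B (U(B) = 3 + B + B = 3 + 2*B)
j = 9 (j = (4 + (3 + 2*(-5)))**2 = (4 + (3 - 10))**2 = (4 - 7)**2 = (-3)**2 = 9)
T(Y) = 81*Y (T(Y) = 9*(9*Y) = 81*Y)
T(17)*m(-5, 4) = (81*17)*(-2/3 - 1/3*(-5)**2) = 1377*(-2/3 - 1/3*25) = 1377*(-2/3 - 25/3) = 1377*(-9) = -12393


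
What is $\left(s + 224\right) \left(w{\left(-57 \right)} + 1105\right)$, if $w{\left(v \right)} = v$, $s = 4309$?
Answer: $4750584$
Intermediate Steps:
$\left(s + 224\right) \left(w{\left(-57 \right)} + 1105\right) = \left(4309 + 224\right) \left(-57 + 1105\right) = 4533 \cdot 1048 = 4750584$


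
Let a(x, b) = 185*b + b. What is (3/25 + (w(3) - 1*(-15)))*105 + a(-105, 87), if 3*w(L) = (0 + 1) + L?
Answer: 89548/5 ≈ 17910.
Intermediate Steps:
a(x, b) = 186*b
w(L) = ⅓ + L/3 (w(L) = ((0 + 1) + L)/3 = (1 + L)/3 = ⅓ + L/3)
(3/25 + (w(3) - 1*(-15)))*105 + a(-105, 87) = (3/25 + ((⅓ + (⅓)*3) - 1*(-15)))*105 + 186*87 = (3*(1/25) + ((⅓ + 1) + 15))*105 + 16182 = (3/25 + (4/3 + 15))*105 + 16182 = (3/25 + 49/3)*105 + 16182 = (1234/75)*105 + 16182 = 8638/5 + 16182 = 89548/5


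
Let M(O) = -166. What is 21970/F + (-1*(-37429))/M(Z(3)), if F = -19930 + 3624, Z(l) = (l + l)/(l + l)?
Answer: -306982147/1353398 ≈ -226.82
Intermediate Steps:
Z(l) = 1 (Z(l) = (2*l)/((2*l)) = (2*l)*(1/(2*l)) = 1)
F = -16306
21970/F + (-1*(-37429))/M(Z(3)) = 21970/(-16306) - 1*(-37429)/(-166) = 21970*(-1/16306) + 37429*(-1/166) = -10985/8153 - 37429/166 = -306982147/1353398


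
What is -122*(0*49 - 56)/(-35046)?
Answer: -3416/17523 ≈ -0.19494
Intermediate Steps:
-122*(0*49 - 56)/(-35046) = -122*(0 - 56)*(-1/35046) = -122*(-56)*(-1/35046) = 6832*(-1/35046) = -3416/17523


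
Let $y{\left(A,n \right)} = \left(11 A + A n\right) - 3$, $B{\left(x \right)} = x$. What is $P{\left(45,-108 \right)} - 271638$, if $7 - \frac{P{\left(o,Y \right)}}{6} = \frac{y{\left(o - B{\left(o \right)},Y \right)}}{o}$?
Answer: $- \frac{1357978}{5} \approx -2.716 \cdot 10^{5}$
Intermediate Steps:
$y{\left(A,n \right)} = -3 + 11 A + A n$
$P{\left(o,Y \right)} = 42 + \frac{18}{o}$ ($P{\left(o,Y \right)} = 42 - 6 \frac{-3 + 11 \left(o - o\right) + \left(o - o\right) Y}{o} = 42 - 6 \frac{-3 + 11 \cdot 0 + 0 Y}{o} = 42 - 6 \frac{-3 + 0 + 0}{o} = 42 - 6 \left(- \frac{3}{o}\right) = 42 + \frac{18}{o}$)
$P{\left(45,-108 \right)} - 271638 = \left(42 + \frac{18}{45}\right) - 271638 = \left(42 + 18 \cdot \frac{1}{45}\right) - 271638 = \left(42 + \frac{2}{5}\right) - 271638 = \frac{212}{5} - 271638 = - \frac{1357978}{5}$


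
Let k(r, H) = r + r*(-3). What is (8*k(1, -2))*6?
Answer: -96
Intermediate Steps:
k(r, H) = -2*r (k(r, H) = r - 3*r = -2*r)
(8*k(1, -2))*6 = (8*(-2*1))*6 = (8*(-2))*6 = -16*6 = -96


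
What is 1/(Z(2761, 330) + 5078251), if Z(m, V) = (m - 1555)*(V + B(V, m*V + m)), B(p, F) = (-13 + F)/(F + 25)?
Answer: 228479/1251479316866 ≈ 1.8257e-7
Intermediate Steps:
B(p, F) = (-13 + F)/(25 + F)
Z(m, V) = (-1555 + m)*(V + (-13 + m + V*m)/(25 + m + V*m)) (Z(m, V) = (m - 1555)*(V + (-13 + (m*V + m))/(25 + (m*V + m))) = (-1555 + m)*(V + (-13 + (V*m + m))/(25 + (V*m + m))) = (-1555 + m)*(V + (-13 + (m + V*m))/(25 + (m + V*m))) = (-1555 + m)*(V + (-13 + m + V*m)/(25 + m + V*m)))
1/(Z(2761, 330) + 5078251) = 1/((20215 + 2761*(-13 + 2761*(1 + 330)) - 1555*2761*(1 + 330) + 330*(-1555 + 2761)*(25 + 2761*(1 + 330)))/(25 + 2761*(1 + 330)) + 5078251) = 1/((20215 + 2761*(-13 + 2761*331) - 1555*2761*331 + 330*1206*(25 + 2761*331))/(25 + 2761*331) + 5078251) = 1/((20215 + 2761*(-13 + 913891) - 1421100505 + 330*1206*(25 + 913891))/(25 + 913891) + 5078251) = 1/((20215 + 2761*913878 - 1421100505 + 330*1206*913916)/913916 + 5078251) = 1/((20215 + 2523217158 - 1421100505 + 363720289680)/913916 + 5078251) = 1/((1/913916)*364822426548 + 5078251) = 1/(91205606637/228479 + 5078251) = 1/(1251479316866/228479) = 228479/1251479316866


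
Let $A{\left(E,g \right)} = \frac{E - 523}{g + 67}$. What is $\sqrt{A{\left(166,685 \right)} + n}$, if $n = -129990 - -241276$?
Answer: $\frac{\sqrt{3933275605}}{188} \approx 333.59$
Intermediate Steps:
$A{\left(E,g \right)} = \frac{-523 + E}{67 + g}$
$n = 111286$ ($n = -129990 + 241276 = 111286$)
$\sqrt{A{\left(166,685 \right)} + n} = \sqrt{\frac{-523 + 166}{67 + 685} + 111286} = \sqrt{\frac{1}{752} \left(-357\right) + 111286} = \sqrt{- \frac{357}{752} + 111286} = \sqrt{\frac{83686715}{752}} = \frac{\sqrt{3933275605}}{188}$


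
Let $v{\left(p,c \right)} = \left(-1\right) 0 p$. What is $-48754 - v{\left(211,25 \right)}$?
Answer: $-48754$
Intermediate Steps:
$v{\left(p,c \right)} = 0$ ($v{\left(p,c \right)} = 0 p = 0$)
$-48754 - v{\left(211,25 \right)} = -48754 - 0 = -48754 + 0 = -48754$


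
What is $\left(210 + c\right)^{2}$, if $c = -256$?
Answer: $2116$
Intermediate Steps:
$\left(210 + c\right)^{2} = \left(210 - 256\right)^{2} = \left(-46\right)^{2} = 2116$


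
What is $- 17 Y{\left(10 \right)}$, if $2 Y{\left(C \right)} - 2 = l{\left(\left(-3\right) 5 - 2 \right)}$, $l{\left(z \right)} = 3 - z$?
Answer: $-187$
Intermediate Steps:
$Y{\left(C \right)} = 11$ ($Y{\left(C \right)} = 1 + \frac{3 - \left(\left(-3\right) 5 - 2\right)}{2} = 1 + \frac{3 - \left(-15 - 2\right)}{2} = 1 + \frac{3 - -17}{2} = 1 + \frac{3 + 17}{2} = 1 + \frac{1}{2} \cdot 20 = 1 + 10 = 11$)
$- 17 Y{\left(10 \right)} = \left(-17\right) 11 = -187$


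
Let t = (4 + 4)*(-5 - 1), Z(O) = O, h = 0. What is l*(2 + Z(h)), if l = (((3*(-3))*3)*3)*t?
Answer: 7776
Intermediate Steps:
t = -48 (t = 8*(-6) = -48)
l = 3888 (l = (((3*(-3))*3)*3)*(-48) = (-9*3*3)*(-48) = -27*3*(-48) = -81*(-48) = 3888)
l*(2 + Z(h)) = 3888*(2 + 0) = 3888*2 = 7776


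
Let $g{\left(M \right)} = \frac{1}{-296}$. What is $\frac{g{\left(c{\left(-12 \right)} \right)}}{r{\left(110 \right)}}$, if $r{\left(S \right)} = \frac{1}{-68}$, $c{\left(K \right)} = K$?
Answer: $\frac{17}{74} \approx 0.22973$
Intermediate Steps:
$g{\left(M \right)} = - \frac{1}{296}$
$r{\left(S \right)} = - \frac{1}{68}$
$\frac{g{\left(c{\left(-12 \right)} \right)}}{r{\left(110 \right)}} = - \frac{1}{296 \left(- \frac{1}{68}\right)} = \left(- \frac{1}{296}\right) \left(-68\right) = \frac{17}{74}$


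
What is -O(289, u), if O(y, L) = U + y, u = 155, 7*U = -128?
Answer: -1895/7 ≈ -270.71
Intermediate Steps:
U = -128/7 (U = (⅐)*(-128) = -128/7 ≈ -18.286)
O(y, L) = -128/7 + y
-O(289, u) = -(-128/7 + 289) = -1*1895/7 = -1895/7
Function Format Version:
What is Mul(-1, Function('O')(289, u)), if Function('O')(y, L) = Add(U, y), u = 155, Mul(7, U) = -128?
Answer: Rational(-1895, 7) ≈ -270.71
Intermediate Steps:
U = Rational(-128, 7) (U = Mul(Rational(1, 7), -128) = Rational(-128, 7) ≈ -18.286)
Function('O')(y, L) = Add(Rational(-128, 7), y)
Mul(-1, Function('O')(289, u)) = Mul(-1, Add(Rational(-128, 7), 289)) = Mul(-1, Rational(1895, 7)) = Rational(-1895, 7)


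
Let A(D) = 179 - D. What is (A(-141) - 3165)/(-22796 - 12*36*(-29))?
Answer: 2845/10268 ≈ 0.27707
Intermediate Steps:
(A(-141) - 3165)/(-22796 - 12*36*(-29)) = ((179 - 1*(-141)) - 3165)/(-22796 - 12*36*(-29)) = ((179 + 141) - 3165)/(-22796 - 432*(-29)) = (320 - 3165)/(-22796 + 12528) = -2845/(-10268) = -2845*(-1/10268) = 2845/10268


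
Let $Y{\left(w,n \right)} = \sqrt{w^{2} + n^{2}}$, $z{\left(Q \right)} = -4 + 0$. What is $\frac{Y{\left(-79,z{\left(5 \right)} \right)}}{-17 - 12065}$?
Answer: $- \frac{\sqrt{6257}}{12082} \approx -0.006547$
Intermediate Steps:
$z{\left(Q \right)} = -4$
$Y{\left(w,n \right)} = \sqrt{n^{2} + w^{2}}$
$\frac{Y{\left(-79,z{\left(5 \right)} \right)}}{-17 - 12065} = \frac{\sqrt{\left(-4\right)^{2} + \left(-79\right)^{2}}}{-17 - 12065} = \frac{\sqrt{16 + 6241}}{-17 - 12065} = \frac{\sqrt{6257}}{-12082} = \sqrt{6257} \left(- \frac{1}{12082}\right) = - \frac{\sqrt{6257}}{12082}$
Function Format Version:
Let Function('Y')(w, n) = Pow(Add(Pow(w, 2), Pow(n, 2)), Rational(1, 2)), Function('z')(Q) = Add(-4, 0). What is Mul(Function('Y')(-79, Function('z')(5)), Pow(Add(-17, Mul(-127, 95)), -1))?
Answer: Mul(Rational(-1, 12082), Pow(6257, Rational(1, 2))) ≈ -0.0065470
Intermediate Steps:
Function('z')(Q) = -4
Function('Y')(w, n) = Pow(Add(Pow(n, 2), Pow(w, 2)), Rational(1, 2))
Mul(Function('Y')(-79, Function('z')(5)), Pow(Add(-17, Mul(-127, 95)), -1)) = Mul(Pow(Add(Pow(-4, 2), Pow(-79, 2)), Rational(1, 2)), Pow(Add(-17, Mul(-127, 95)), -1)) = Mul(Pow(Add(16, 6241), Rational(1, 2)), Pow(Add(-17, -12065), -1)) = Mul(Pow(6257, Rational(1, 2)), Pow(-12082, -1)) = Mul(Pow(6257, Rational(1, 2)), Rational(-1, 12082)) = Mul(Rational(-1, 12082), Pow(6257, Rational(1, 2)))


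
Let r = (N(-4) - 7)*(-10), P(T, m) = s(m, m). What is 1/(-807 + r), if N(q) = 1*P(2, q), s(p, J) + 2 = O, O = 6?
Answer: -1/777 ≈ -0.0012870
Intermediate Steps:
s(p, J) = 4 (s(p, J) = -2 + 6 = 4)
P(T, m) = 4
N(q) = 4 (N(q) = 1*4 = 4)
r = 30 (r = (4 - 7)*(-10) = -3*(-10) = 30)
1/(-807 + r) = 1/(-807 + 30) = 1/(-777) = -1/777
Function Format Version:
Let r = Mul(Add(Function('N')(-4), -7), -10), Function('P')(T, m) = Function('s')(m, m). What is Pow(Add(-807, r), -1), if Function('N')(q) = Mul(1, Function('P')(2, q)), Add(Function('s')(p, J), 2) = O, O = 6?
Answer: Rational(-1, 777) ≈ -0.0012870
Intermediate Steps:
Function('s')(p, J) = 4 (Function('s')(p, J) = Add(-2, 6) = 4)
Function('P')(T, m) = 4
Function('N')(q) = 4 (Function('N')(q) = Mul(1, 4) = 4)
r = 30 (r = Mul(Add(4, -7), -10) = Mul(-3, -10) = 30)
Pow(Add(-807, r), -1) = Pow(Add(-807, 30), -1) = Pow(-777, -1) = Rational(-1, 777)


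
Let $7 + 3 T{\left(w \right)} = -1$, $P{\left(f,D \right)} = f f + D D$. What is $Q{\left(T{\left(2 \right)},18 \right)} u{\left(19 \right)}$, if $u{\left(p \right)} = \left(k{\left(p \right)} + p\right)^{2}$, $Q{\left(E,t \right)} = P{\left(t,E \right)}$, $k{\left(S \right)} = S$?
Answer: $\frac{4303120}{9} \approx 4.7812 \cdot 10^{5}$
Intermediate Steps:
$P{\left(f,D \right)} = D^{2} + f^{2}$ ($P{\left(f,D \right)} = f^{2} + D^{2} = D^{2} + f^{2}$)
$T{\left(w \right)} = - \frac{8}{3}$ ($T{\left(w \right)} = - \frac{7}{3} + \frac{1}{3} \left(-1\right) = - \frac{7}{3} - \frac{1}{3} = - \frac{8}{3}$)
$Q{\left(E,t \right)} = E^{2} + t^{2}$
$u{\left(p \right)} = 4 p^{2}$ ($u{\left(p \right)} = \left(p + p\right)^{2} = \left(2 p\right)^{2} = 4 p^{2}$)
$Q{\left(T{\left(2 \right)},18 \right)} u{\left(19 \right)} = \left(\left(- \frac{8}{3}\right)^{2} + 18^{2}\right) 4 \cdot 19^{2} = \left(\frac{64}{9} + 324\right) 4 \cdot 361 = \frac{2980}{9} \cdot 1444 = \frac{4303120}{9}$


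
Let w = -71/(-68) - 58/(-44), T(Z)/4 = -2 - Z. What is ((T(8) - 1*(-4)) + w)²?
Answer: 633075921/559504 ≈ 1131.5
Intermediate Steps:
T(Z) = -8 - 4*Z (T(Z) = 4*(-2 - Z) = -8 - 4*Z)
w = 1767/748 (w = -71*(-1/68) - 58*(-1/44) = 71/68 + 29/22 = 1767/748 ≈ 2.3623)
((T(8) - 1*(-4)) + w)² = (((-8 - 4*8) - 1*(-4)) + 1767/748)² = (((-8 - 32) + 4) + 1767/748)² = ((-40 + 4) + 1767/748)² = (-36 + 1767/748)² = (-25161/748)² = 633075921/559504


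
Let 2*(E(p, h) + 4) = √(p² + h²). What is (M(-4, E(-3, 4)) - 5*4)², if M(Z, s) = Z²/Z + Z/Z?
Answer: 529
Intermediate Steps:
E(p, h) = -4 + √(h² + p²)/2 (E(p, h) = -4 + √(p² + h²)/2 = -4 + √(h² + p²)/2)
M(Z, s) = 1 + Z (M(Z, s) = Z + 1 = 1 + Z)
(M(-4, E(-3, 4)) - 5*4)² = ((1 - 4) - 5*4)² = (-3 - 20)² = (-23)² = 529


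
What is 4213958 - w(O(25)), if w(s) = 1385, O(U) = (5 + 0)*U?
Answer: 4212573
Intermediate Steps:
O(U) = 5*U
4213958 - w(O(25)) = 4213958 - 1*1385 = 4213958 - 1385 = 4212573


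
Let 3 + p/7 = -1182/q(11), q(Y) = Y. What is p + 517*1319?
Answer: 7492648/11 ≈ 6.8115e+5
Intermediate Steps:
p = -8505/11 (p = -21 + 7*(-1182/11) = -21 - 8274/11 = -8505/11 ≈ -773.18)
p + 517*1319 = -8505/11 + 517*1319 = -8505/11 + 681923 = 7492648/11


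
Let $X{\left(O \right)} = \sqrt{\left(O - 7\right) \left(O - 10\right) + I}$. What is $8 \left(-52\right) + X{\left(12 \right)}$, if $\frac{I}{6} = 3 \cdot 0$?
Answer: $-416 + \sqrt{10} \approx -412.84$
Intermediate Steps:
$I = 0$ ($I = 6 \cdot 3 \cdot 0 = 6 \cdot 0 = 0$)
$X{\left(O \right)} = \sqrt{\left(-10 + O\right) \left(-7 + O\right)}$ ($X{\left(O \right)} = \sqrt{\left(O - 7\right) \left(O - 10\right) + 0} = \sqrt{\left(-7 + O\right) \left(-10 + O\right) + 0} = \sqrt{\left(-10 + O\right) \left(-7 + O\right) + 0} = \sqrt{\left(-10 + O\right) \left(-7 + O\right)}$)
$8 \left(-52\right) + X{\left(12 \right)} = 8 \left(-52\right) + \sqrt{70 + 12^{2} - 204} = -416 + \sqrt{70 + 144 - 204} = -416 + \sqrt{10}$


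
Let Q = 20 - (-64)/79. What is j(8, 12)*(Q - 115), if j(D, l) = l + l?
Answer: -178584/79 ≈ -2260.6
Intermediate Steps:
Q = 1644/79 (Q = 20 - (-64)/79 = 20 - 1*(-64/79) = 20 + 64/79 = 1644/79 ≈ 20.810)
j(D, l) = 2*l
j(8, 12)*(Q - 115) = (2*12)*(1644/79 - 115) = 24*(-7441/79) = -178584/79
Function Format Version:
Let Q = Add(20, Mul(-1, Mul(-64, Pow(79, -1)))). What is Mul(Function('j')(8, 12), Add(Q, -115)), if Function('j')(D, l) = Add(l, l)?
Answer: Rational(-178584, 79) ≈ -2260.6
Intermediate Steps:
Q = Rational(1644, 79) (Q = Add(20, Mul(-1, Mul(-64, Rational(1, 79)))) = Add(20, Mul(-1, Rational(-64, 79))) = Add(20, Rational(64, 79)) = Rational(1644, 79) ≈ 20.810)
Function('j')(D, l) = Mul(2, l)
Mul(Function('j')(8, 12), Add(Q, -115)) = Mul(Mul(2, 12), Add(Rational(1644, 79), -115)) = Mul(24, Rational(-7441, 79)) = Rational(-178584, 79)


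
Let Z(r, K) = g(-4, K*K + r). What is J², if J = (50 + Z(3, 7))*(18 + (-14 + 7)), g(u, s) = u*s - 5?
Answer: 3214849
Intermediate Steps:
g(u, s) = -5 + s*u (g(u, s) = s*u - 5 = -5 + s*u)
Z(r, K) = -5 - 4*r - 4*K² (Z(r, K) = -5 + (K*K + r)*(-4) = -5 + (K² + r)*(-4) = -5 + (r + K²)*(-4) = -5 + (-4*r - 4*K²) = -5 - 4*r - 4*K²)
J = -1793 (J = (50 + (-5 - 4*3 - 4*7²))*(18 + (-14 + 7)) = (50 + (-5 - 12 - 4*49))*(18 - 7) = (50 + (-5 - 12 - 196))*11 = (50 - 213)*11 = -163*11 = -1793)
J² = (-1793)² = 3214849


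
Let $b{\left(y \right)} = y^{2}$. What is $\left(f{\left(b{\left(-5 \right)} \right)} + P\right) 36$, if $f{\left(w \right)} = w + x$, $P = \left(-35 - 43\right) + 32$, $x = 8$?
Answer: $-468$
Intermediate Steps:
$P = -46$ ($P = -78 + 32 = -46$)
$f{\left(w \right)} = 8 + w$ ($f{\left(w \right)} = w + 8 = 8 + w$)
$\left(f{\left(b{\left(-5 \right)} \right)} + P\right) 36 = \left(\left(8 + \left(-5\right)^{2}\right) - 46\right) 36 = \left(\left(8 + 25\right) - 46\right) 36 = \left(33 - 46\right) 36 = \left(-13\right) 36 = -468$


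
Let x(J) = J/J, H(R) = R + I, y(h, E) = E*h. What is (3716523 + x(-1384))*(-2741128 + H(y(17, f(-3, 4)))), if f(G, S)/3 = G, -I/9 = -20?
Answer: -10187367652924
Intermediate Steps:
I = 180 (I = -9*(-20) = 180)
f(G, S) = 3*G
H(R) = 180 + R (H(R) = R + 180 = 180 + R)
x(J) = 1
(3716523 + x(-1384))*(-2741128 + H(y(17, f(-3, 4)))) = (3716523 + 1)*(-2741128 + (180 + (3*(-3))*17)) = 3716524*(-2741128 + (180 - 9*17)) = 3716524*(-2741128 + (180 - 153)) = 3716524*(-2741128 + 27) = 3716524*(-2741101) = -10187367652924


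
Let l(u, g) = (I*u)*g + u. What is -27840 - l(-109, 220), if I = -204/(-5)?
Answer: 950653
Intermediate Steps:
I = 204/5 (I = -204*(-⅕) = 204/5 ≈ 40.800)
l(u, g) = u + 204*g*u/5 (l(u, g) = (204*u/5)*g + u = 204*g*u/5 + u = u + 204*g*u/5)
-27840 - l(-109, 220) = -27840 - (-109)*(5 + 204*220)/5 = -27840 - (-109)*(5 + 44880)/5 = -27840 - (-109)*44885/5 = -27840 - 1*(-978493) = -27840 + 978493 = 950653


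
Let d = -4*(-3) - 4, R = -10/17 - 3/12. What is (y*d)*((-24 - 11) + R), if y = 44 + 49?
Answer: -453282/17 ≈ -26664.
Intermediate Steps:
y = 93
R = -57/68 (R = -10*1/17 - 3*1/12 = -10/17 - ¼ = -57/68 ≈ -0.83823)
d = 8 (d = 12 - 4 = 8)
(y*d)*((-24 - 11) + R) = (93*8)*((-24 - 11) - 57/68) = 744*(-35 - 57/68) = 744*(-2437/68) = -453282/17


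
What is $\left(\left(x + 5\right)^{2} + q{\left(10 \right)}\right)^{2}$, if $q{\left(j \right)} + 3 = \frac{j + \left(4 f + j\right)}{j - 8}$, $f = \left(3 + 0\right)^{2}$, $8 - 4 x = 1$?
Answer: $\frac{1274641}{256} \approx 4979.1$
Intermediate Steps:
$x = \frac{7}{4}$ ($x = 2 - \frac{1}{4} = \frac{7}{4} \approx 1.75$)
$f = 9$ ($f = 3^{2} = 9$)
$q{\left(j \right)} = -3 + \frac{36 + 2 j}{-8 + j}$ ($q{\left(j \right)} = -3 + \frac{j + \left(4 \cdot 9 + j\right)}{j - 8} = -3 + \frac{j + \left(36 + j\right)}{-8 + j} = -3 + \frac{36 + 2 j}{-8 + j}$)
$\left(\left(x + 5\right)^{2} + q{\left(10 \right)}\right)^{2} = \left(\left(\frac{7}{4} + 5\right)^{2} + \frac{60 - 10}{-8 + 10}\right)^{2} = \left(\left(\frac{27}{4}\right)^{2} + \frac{60 - 10}{2}\right)^{2} = \left(\frac{729}{16} + \frac{1}{2} \cdot 50\right)^{2} = \left(\frac{729}{16} + 25\right)^{2} = \left(\frac{1129}{16}\right)^{2} = \frac{1274641}{256}$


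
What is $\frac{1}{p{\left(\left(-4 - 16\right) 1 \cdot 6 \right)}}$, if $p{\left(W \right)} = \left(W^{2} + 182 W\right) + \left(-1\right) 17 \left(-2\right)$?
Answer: $- \frac{1}{7406} \approx -0.00013503$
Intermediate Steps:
$p{\left(W \right)} = 34 + W^{2} + 182 W$ ($p{\left(W \right)} = \left(W^{2} + 182 W\right) - -34 = \left(W^{2} + 182 W\right) + 34 = 34 + W^{2} + 182 W$)
$\frac{1}{p{\left(\left(-4 - 16\right) 1 \cdot 6 \right)}} = \frac{1}{34 + \left(\left(-4 - 16\right) 1 \cdot 6\right)^{2} + 182 \left(-4 - 16\right) 1 \cdot 6} = \frac{1}{34 + \left(\left(-20\right) 1 \cdot 6\right)^{2} + 182 \left(-20\right) 1 \cdot 6} = \frac{1}{34 + \left(\left(-20\right) 6\right)^{2} + 182 \left(\left(-20\right) 6\right)} = \frac{1}{34 + \left(-120\right)^{2} + 182 \left(-120\right)} = \frac{1}{34 + 14400 - 21840} = \frac{1}{-7406} = - \frac{1}{7406}$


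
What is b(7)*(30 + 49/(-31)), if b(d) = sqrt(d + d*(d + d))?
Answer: 881*sqrt(105)/31 ≈ 291.21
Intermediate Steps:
b(d) = sqrt(d + 2*d**2) (b(d) = sqrt(d + d*(2*d)) = sqrt(d + 2*d**2))
b(7)*(30 + 49/(-31)) = sqrt(7*(1 + 2*7))*(30 + 49/(-31)) = sqrt(7*(1 + 14))*(30 + 49*(-1/31)) = sqrt(7*15)*(30 - 49/31) = sqrt(105)*(881/31) = 881*sqrt(105)/31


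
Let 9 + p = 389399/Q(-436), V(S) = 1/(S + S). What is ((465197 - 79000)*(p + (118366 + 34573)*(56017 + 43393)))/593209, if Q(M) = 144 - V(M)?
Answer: 737292351192114613049/74488660921 ≈ 9.8980e+9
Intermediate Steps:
V(S) = 1/(2*S)
Q(M) = 144 - 1/(2*M)
p = 338425807/125569 (p = -9 + 389399/(144 - 1/2/(-436)) = -9 + 389399/(144 - 1/2*(-1/436)) = -9 + 389399/(144 + 1/872) = -9 + 389399/(125569/872) = -9 + 389399*(872/125569) = -9 + 339555928/125569 = 338425807/125569 ≈ 2695.1)
((465197 - 79000)*(p + (118366 + 34573)*(56017 + 43393)))/593209 = ((465197 - 79000)*(338425807/125569 + (118366 + 34573)*(56017 + 43393)))/593209 = (386197*(338425807/125569 + 152939*99410))*(1/593209) = (386197*(338425807/125569 + 15203665990))*(1/593209) = (386197*(1909109473124117/125569))*(1/593209) = (737292351192114613049/125569)*(1/593209) = 737292351192114613049/74488660921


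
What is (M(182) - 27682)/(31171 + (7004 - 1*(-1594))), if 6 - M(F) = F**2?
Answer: -60800/39769 ≈ -1.5288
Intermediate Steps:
M(F) = 6 - F**2
(M(182) - 27682)/(31171 + (7004 - 1*(-1594))) = ((6 - 1*182**2) - 27682)/(31171 + (7004 - 1*(-1594))) = ((6 - 1*33124) - 27682)/(31171 + (7004 + 1594)) = ((6 - 33124) - 27682)/(31171 + 8598) = (-33118 - 27682)/39769 = -60800*1/39769 = -60800/39769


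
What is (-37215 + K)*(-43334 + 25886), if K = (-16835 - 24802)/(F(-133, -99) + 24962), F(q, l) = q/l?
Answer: 1604800629910944/2471371 ≈ 6.4936e+8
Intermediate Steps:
K = -4122063/2471371 (K = (-16835 - 24802)/(-133/(-99) + 24962) = -41637/(-133*(-1/99) + 24962) = -41637/(133/99 + 24962) = -41637/2471371/99 = -41637*99/2471371 = -4122063/2471371 ≈ -1.6679)
(-37215 + K)*(-43334 + 25886) = (-37215 - 4122063/2471371)*(-43334 + 25886) = -91976193828/2471371*(-17448) = 1604800629910944/2471371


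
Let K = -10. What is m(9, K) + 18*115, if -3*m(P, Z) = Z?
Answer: 6220/3 ≈ 2073.3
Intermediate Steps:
m(P, Z) = -Z/3
m(9, K) + 18*115 = -⅓*(-10) + 18*115 = 10/3 + 2070 = 6220/3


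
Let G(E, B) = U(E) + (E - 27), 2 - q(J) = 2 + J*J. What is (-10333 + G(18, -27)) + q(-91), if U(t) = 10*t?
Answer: -18443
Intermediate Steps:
q(J) = -J**2 (q(J) = 2 - (2 + J*J) = 2 - (2 + J**2) = 2 + (-2 - J**2) = -J**2)
G(E, B) = -27 + 11*E (G(E, B) = 10*E + (E - 27) = 10*E + (-27 + E) = -27 + 11*E)
(-10333 + G(18, -27)) + q(-91) = (-10333 + (-27 + 11*18)) - 1*(-91)**2 = (-10333 + (-27 + 198)) - 1*8281 = (-10333 + 171) - 8281 = -10162 - 8281 = -18443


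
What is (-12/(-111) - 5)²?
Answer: 32761/1369 ≈ 23.931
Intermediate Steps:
(-12/(-111) - 5)² = (-12*(-1/111) - 5)² = (4/37 - 5)² = (-181/37)² = 32761/1369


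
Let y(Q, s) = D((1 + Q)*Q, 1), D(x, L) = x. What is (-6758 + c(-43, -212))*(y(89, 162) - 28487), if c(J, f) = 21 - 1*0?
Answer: 137953549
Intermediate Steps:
y(Q, s) = Q*(1 + Q) (y(Q, s) = (1 + Q)*Q = Q*(1 + Q))
c(J, f) = 21 (c(J, f) = 21 + 0 = 21)
(-6758 + c(-43, -212))*(y(89, 162) - 28487) = (-6758 + 21)*(89*(1 + 89) - 28487) = -6737*(89*90 - 28487) = -6737*(8010 - 28487) = -6737*(-20477) = 137953549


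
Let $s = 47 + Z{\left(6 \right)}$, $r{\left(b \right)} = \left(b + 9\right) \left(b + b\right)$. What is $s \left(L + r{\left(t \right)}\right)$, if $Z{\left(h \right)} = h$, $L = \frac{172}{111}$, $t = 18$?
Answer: $\frac{5727392}{111} \approx 51598.0$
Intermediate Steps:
$L = \frac{172}{111}$ ($L = 172 \cdot \frac{1}{111} = \frac{172}{111} \approx 1.5495$)
$r{\left(b \right)} = 2 b \left(9 + b\right)$ ($r{\left(b \right)} = \left(9 + b\right) 2 b = 2 b \left(9 + b\right)$)
$s = 53$ ($s = 47 + 6 = 53$)
$s \left(L + r{\left(t \right)}\right) = 53 \left(\frac{172}{111} + 2 \cdot 18 \left(9 + 18\right)\right) = 53 \left(\frac{172}{111} + 2 \cdot 18 \cdot 27\right) = 53 \left(\frac{172}{111} + 972\right) = 53 \cdot \frac{108064}{111} = \frac{5727392}{111}$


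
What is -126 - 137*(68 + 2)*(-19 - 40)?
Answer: 565684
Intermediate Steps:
-126 - 137*(68 + 2)*(-19 - 40) = -126 - 9590*(-59) = -126 - 137*(-4130) = -126 + 565810 = 565684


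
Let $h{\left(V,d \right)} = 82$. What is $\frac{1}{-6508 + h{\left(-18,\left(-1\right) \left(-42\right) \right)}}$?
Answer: $- \frac{1}{6426} \approx -0.00015562$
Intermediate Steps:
$\frac{1}{-6508 + h{\left(-18,\left(-1\right) \left(-42\right) \right)}} = \frac{1}{-6508 + 82} = \frac{1}{-6426} = - \frac{1}{6426}$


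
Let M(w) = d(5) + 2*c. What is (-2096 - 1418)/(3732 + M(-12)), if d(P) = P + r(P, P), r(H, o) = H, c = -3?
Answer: -1757/1868 ≈ -0.94058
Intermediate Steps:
d(P) = 2*P (d(P) = P + P = 2*P)
M(w) = 4 (M(w) = 2*5 + 2*(-3) = 10 - 6 = 4)
(-2096 - 1418)/(3732 + M(-12)) = (-2096 - 1418)/(3732 + 4) = -3514/3736 = -3514*1/3736 = -1757/1868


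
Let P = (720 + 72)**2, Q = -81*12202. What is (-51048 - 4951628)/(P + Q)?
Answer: 2501338/180549 ≈ 13.854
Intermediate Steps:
Q = -988362
P = 627264 (P = 792**2 = 627264)
(-51048 - 4951628)/(P + Q) = (-51048 - 4951628)/(627264 - 988362) = -5002676/(-361098) = -5002676*(-1/361098) = 2501338/180549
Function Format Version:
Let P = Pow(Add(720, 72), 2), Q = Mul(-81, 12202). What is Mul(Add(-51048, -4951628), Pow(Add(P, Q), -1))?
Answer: Rational(2501338, 180549) ≈ 13.854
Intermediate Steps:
Q = -988362
P = 627264 (P = Pow(792, 2) = 627264)
Mul(Add(-51048, -4951628), Pow(Add(P, Q), -1)) = Mul(Add(-51048, -4951628), Pow(Add(627264, -988362), -1)) = Mul(-5002676, Pow(-361098, -1)) = Mul(-5002676, Rational(-1, 361098)) = Rational(2501338, 180549)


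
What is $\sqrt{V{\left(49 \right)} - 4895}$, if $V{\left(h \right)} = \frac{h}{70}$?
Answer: $\frac{i \sqrt{489430}}{10} \approx 69.959 i$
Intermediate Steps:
$V{\left(h \right)} = \frac{h}{70}$ ($V{\left(h \right)} = h \frac{1}{70} = \frac{h}{70}$)
$\sqrt{V{\left(49 \right)} - 4895} = \sqrt{\frac{1}{70} \cdot 49 - 4895} = \sqrt{\frac{7}{10} - 4895} = \sqrt{- \frac{48943}{10}} = \frac{i \sqrt{489430}}{10}$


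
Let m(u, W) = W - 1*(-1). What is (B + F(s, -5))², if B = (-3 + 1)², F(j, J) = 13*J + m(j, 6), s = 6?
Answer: 2916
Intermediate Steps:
m(u, W) = 1 + W (m(u, W) = W + 1 = 1 + W)
F(j, J) = 7 + 13*J (F(j, J) = 13*J + (1 + 6) = 13*J + 7 = 7 + 13*J)
B = 4 (B = (-2)² = 4)
(B + F(s, -5))² = (4 + (7 + 13*(-5)))² = (4 + (7 - 65))² = (4 - 58)² = (-54)² = 2916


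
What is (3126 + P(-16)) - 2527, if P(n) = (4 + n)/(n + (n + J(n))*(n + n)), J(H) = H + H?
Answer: 227617/380 ≈ 598.99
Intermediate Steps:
J(H) = 2*H
P(n) = (4 + n)/(n + 6*n²) (P(n) = (4 + n)/(n + (n + 2*n)*(n + n)) = (4 + n)/(n + (3*n)*(2*n)) = (4 + n)/(n + 6*n²))
(3126 + P(-16)) - 2527 = (3126 + (4 - 16)/((-16)*(1 + 6*(-16)))) - 2527 = (3126 - 1/16*(-12)/(1 - 96)) - 2527 = (3126 - 1/16*(-12)/(-95)) - 2527 = (3126 - 1/16*(-1/95)*(-12)) - 2527 = (3126 - 3/380) - 2527 = 1187877/380 - 2527 = 227617/380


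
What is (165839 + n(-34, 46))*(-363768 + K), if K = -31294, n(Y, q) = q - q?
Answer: -65516687018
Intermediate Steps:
n(Y, q) = 0
(165839 + n(-34, 46))*(-363768 + K) = (165839 + 0)*(-363768 - 31294) = 165839*(-395062) = -65516687018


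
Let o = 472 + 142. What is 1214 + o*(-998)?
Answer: -611558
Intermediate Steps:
o = 614
1214 + o*(-998) = 1214 + 614*(-998) = 1214 - 612772 = -611558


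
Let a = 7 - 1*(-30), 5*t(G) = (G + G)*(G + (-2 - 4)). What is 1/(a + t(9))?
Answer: 5/239 ≈ 0.020921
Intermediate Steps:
t(G) = 2*G*(-6 + G)/5 (t(G) = ((G + G)*(G + (-2 - 4)))/5 = ((2*G)*(G - 6))/5 = ((2*G)*(-6 + G))/5 = (2*G*(-6 + G))/5 = 2*G*(-6 + G)/5)
a = 37 (a = 7 + 30 = 37)
1/(a + t(9)) = 1/(37 + (⅖)*9*(-6 + 9)) = 1/(37 + (⅖)*9*3) = 1/(37 + 54/5) = 1/(239/5) = 5/239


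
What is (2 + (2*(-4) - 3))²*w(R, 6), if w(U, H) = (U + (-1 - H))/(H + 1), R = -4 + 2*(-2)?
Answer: -1215/7 ≈ -173.57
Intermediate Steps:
R = -8 (R = -4 - 4 = -8)
w(U, H) = (-1 + U - H)/(1 + H)
(2 + (2*(-4) - 3))²*w(R, 6) = (2 + (2*(-4) - 3))²*((-1 - 8 - 1*6)/(1 + 6)) = (2 + (-8 - 3))²*((-1 - 8 - 6)/7) = (2 - 11)²*((⅐)*(-15)) = (-9)²*(-15/7) = 81*(-15/7) = -1215/7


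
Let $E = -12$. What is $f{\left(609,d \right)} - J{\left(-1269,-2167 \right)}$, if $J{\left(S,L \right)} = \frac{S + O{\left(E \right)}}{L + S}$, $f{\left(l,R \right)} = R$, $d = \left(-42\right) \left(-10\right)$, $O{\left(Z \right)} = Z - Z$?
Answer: $\frac{1441851}{3436} \approx 419.63$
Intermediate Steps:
$O{\left(Z \right)} = 0$
$d = 420$
$J{\left(S,L \right)} = \frac{S}{L + S}$ ($J{\left(S,L \right)} = \frac{S + 0}{L + S} = \frac{S}{L + S}$)
$f{\left(609,d \right)} - J{\left(-1269,-2167 \right)} = 420 - - \frac{1269}{-2167 - 1269} = 420 - - \frac{1269}{-3436} = 420 - \left(-1269\right) \left(- \frac{1}{3436}\right) = 420 - \frac{1269}{3436} = \frac{1441851}{3436}$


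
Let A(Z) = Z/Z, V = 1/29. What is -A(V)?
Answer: -1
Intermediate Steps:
V = 1/29 ≈ 0.034483
A(Z) = 1
-A(V) = -1*1 = -1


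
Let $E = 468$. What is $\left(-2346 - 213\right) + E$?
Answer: $-2091$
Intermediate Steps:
$\left(-2346 - 213\right) + E = \left(-2346 - 213\right) + 468 = -2559 + 468 = -2091$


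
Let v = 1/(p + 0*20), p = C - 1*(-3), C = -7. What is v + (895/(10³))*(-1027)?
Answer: -183883/200 ≈ -919.42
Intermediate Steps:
p = -4 (p = -7 - 1*(-3) = -7 + 3 = -4)
v = -¼ (v = 1/(-4 + 0*20) = 1/(-4 + 0) = 1/(-4) = -¼ ≈ -0.25000)
v + (895/(10³))*(-1027) = -¼ + (895/(10³))*(-1027) = -¼ + (895/1000)*(-1027) = -¼ + (895*(1/1000))*(-1027) = -¼ + (179/200)*(-1027) = -¼ - 183833/200 = -183883/200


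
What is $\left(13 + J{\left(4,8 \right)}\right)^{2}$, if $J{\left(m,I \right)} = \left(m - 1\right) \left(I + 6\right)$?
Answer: $3025$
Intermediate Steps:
$J{\left(m,I \right)} = \left(-1 + m\right) \left(6 + I\right)$
$\left(13 + J{\left(4,8 \right)}\right)^{2} = \left(13 + \left(-6 - 8 + 6 \cdot 4 + 8 \cdot 4\right)\right)^{2} = \left(13 + \left(-6 - 8 + 24 + 32\right)\right)^{2} = \left(13 + 42\right)^{2} = 55^{2} = 3025$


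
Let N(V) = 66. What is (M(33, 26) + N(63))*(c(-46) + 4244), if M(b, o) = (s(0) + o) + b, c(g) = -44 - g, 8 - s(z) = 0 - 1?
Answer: 568964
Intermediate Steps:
s(z) = 9 (s(z) = 8 - (0 - 1) = 8 - 1*(-1) = 8 + 1 = 9)
M(b, o) = 9 + b + o (M(b, o) = (9 + o) + b = 9 + b + o)
(M(33, 26) + N(63))*(c(-46) + 4244) = ((9 + 33 + 26) + 66)*((-44 - 1*(-46)) + 4244) = (68 + 66)*((-44 + 46) + 4244) = 134*(2 + 4244) = 134*4246 = 568964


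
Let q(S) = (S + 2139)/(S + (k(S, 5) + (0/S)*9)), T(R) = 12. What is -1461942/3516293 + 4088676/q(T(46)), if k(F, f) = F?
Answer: 38338271390710/840394027 ≈ 45619.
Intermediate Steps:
q(S) = (2139 + S)/(2*S) (q(S) = (S + 2139)/(S + (S + (0/S)*9)) = (2139 + S)/(S + (S + 0*9)) = (2139 + S)/(S + (S + 0)) = (2139 + S)/(S + S) = (2139 + S)/((2*S)) = (2139 + S)*(1/(2*S)) = (2139 + S)/(2*S))
-1461942/3516293 + 4088676/q(T(46)) = -1461942/3516293 + 4088676/(((½)*(2139 + 12)/12)) = -1461942*1/3516293 + 4088676/(((½)*(1/12)*2151)) = -1461942/3516293 + 4088676/(717/8) = -1461942/3516293 + 4088676*(8/717) = -1461942/3516293 + 10903136/239 = 38338271390710/840394027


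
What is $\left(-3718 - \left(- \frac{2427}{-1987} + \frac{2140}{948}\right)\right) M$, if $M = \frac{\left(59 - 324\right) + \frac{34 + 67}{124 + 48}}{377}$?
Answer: $\frac{39851316798097}{15268135818} \approx 2610.1$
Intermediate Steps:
$M = - \frac{45479}{64844}$ ($M = \left(-265 + \frac{101}{172}\right) \frac{1}{377} = \left(- \frac{45479}{172}\right) \frac{1}{377} = - \frac{45479}{64844} \approx -0.70136$)
$\left(-3718 - \left(- \frac{2427}{-1987} + \frac{2140}{948}\right)\right) M = \left(-3718 - \left(- \frac{2427}{-1987} + \frac{2140}{948}\right)\right) \left(- \frac{45479}{64844}\right) = \left(-3718 - \left(\left(-2427\right) \left(- \frac{1}{1987}\right) + 2140 \cdot \frac{1}{948}\right)\right) \left(- \frac{45479}{64844}\right) = \left(-3718 - \left(\frac{2427}{1987} + \frac{535}{237}\right)\right) \left(- \frac{45479}{64844}\right) = \left(-3718 - \frac{1638244}{470919}\right) \left(- \frac{45479}{64844}\right) = \left(- \frac{1752515086}{470919}\right) \left(- \frac{45479}{64844}\right) = \frac{39851316798097}{15268135818}$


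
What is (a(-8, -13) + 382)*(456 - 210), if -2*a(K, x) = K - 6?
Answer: 95694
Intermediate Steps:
a(K, x) = 3 - K/2 (a(K, x) = -(K - 6)/2 = -(-6 + K)/2 = 3 - K/2)
(a(-8, -13) + 382)*(456 - 210) = ((3 - 1/2*(-8)) + 382)*(456 - 210) = ((3 + 4) + 382)*246 = (7 + 382)*246 = 389*246 = 95694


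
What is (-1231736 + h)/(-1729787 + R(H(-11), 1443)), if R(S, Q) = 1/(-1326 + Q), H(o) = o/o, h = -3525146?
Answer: 278277597/101192539 ≈ 2.7500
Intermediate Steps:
H(o) = 1
(-1231736 + h)/(-1729787 + R(H(-11), 1443)) = (-1231736 - 3525146)/(-1729787 + 1/(-1326 + 1443)) = -4756882/(-1729787 + 1/117) = -4756882/(-202385078/117) = -4756882*(-117/202385078) = 278277597/101192539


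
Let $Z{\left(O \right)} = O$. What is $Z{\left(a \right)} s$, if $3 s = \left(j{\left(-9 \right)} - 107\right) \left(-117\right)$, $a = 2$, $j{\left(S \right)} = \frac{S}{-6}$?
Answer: $8229$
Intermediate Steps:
$j{\left(S \right)} = - \frac{S}{6}$ ($j{\left(S \right)} = S \left(- \frac{1}{6}\right) = - \frac{S}{6}$)
$s = \frac{8229}{2}$ ($s = \frac{\left(\left(- \frac{1}{6}\right) \left(-9\right) - 107\right) \left(-117\right)}{3} = \frac{\left(\frac{3}{2} - 107\right) \left(-117\right)}{3} = \frac{\left(- \frac{211}{2}\right) \left(-117\right)}{3} = \frac{1}{3} \cdot \frac{24687}{2} = \frac{8229}{2} \approx 4114.5$)
$Z{\left(a \right)} s = 2 \cdot \frac{8229}{2} = 8229$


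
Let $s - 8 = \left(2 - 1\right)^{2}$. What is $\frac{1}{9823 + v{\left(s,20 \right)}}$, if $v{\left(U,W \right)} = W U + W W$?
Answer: $\frac{1}{10403} \approx 9.6126 \cdot 10^{-5}$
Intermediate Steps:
$s = 9$ ($s = 8 + \left(2 - 1\right)^{2} = 8 + 1^{2} = 8 + 1 = 9$)
$v{\left(U,W \right)} = W^{2} + U W$ ($v{\left(U,W \right)} = U W + W^{2} = W^{2} + U W$)
$\frac{1}{9823 + v{\left(s,20 \right)}} = \frac{1}{9823 + 20 \left(9 + 20\right)} = \frac{1}{9823 + 20 \cdot 29} = \frac{1}{9823 + 580} = \frac{1}{10403}$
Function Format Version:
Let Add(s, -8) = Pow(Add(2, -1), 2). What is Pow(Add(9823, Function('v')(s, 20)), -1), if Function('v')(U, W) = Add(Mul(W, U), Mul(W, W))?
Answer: Rational(1, 10403) ≈ 9.6126e-5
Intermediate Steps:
s = 9 (s = Add(8, Pow(Add(2, -1), 2)) = Add(8, Pow(1, 2)) = Add(8, 1) = 9)
Function('v')(U, W) = Add(Pow(W, 2), Mul(U, W)) (Function('v')(U, W) = Add(Mul(U, W), Pow(W, 2)) = Add(Pow(W, 2), Mul(U, W)))
Pow(Add(9823, Function('v')(s, 20)), -1) = Pow(Add(9823, Mul(20, Add(9, 20))), -1) = Pow(Add(9823, Mul(20, 29)), -1) = Pow(Add(9823, 580), -1) = Pow(10403, -1) = Rational(1, 10403)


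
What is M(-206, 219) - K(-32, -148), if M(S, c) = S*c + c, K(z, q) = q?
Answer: -44747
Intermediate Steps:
M(S, c) = c + S*c
M(-206, 219) - K(-32, -148) = 219*(1 - 206) - 1*(-148) = 219*(-205) + 148 = -44895 + 148 = -44747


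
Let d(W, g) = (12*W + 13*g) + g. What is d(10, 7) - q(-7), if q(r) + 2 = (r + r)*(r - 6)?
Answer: 38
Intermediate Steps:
d(W, g) = 12*W + 14*g
q(r) = -2 + 2*r*(-6 + r) (q(r) = -2 + (r + r)*(r - 6) = -2 + (2*r)*(-6 + r) = -2 + 2*r*(-6 + r))
d(10, 7) - q(-7) = (12*10 + 14*7) - (-2 - 12*(-7) + 2*(-7)²) = (120 + 98) - (-2 + 84 + 2*49) = 218 - (-2 + 84 + 98) = 218 - 1*180 = 218 - 180 = 38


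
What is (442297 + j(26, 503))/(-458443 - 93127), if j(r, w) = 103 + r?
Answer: -221213/275785 ≈ -0.80212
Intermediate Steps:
(442297 + j(26, 503))/(-458443 - 93127) = (442297 + (103 + 26))/(-458443 - 93127) = (442297 + 129)/(-551570) = 442426*(-1/551570) = -221213/275785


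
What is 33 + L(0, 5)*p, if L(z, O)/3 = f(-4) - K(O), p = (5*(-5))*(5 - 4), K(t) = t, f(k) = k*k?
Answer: -792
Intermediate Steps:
f(k) = k²
p = -25 (p = -25*1 = -25)
L(z, O) = 48 - 3*O (L(z, O) = 3*((-4)² - O) = 3*(16 - O) = 48 - 3*O)
33 + L(0, 5)*p = 33 + (48 - 3*5)*(-25) = 33 + (48 - 15)*(-25) = 33 + 33*(-25) = 33 - 825 = -792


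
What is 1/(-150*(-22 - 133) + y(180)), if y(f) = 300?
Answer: 1/23550 ≈ 4.2463e-5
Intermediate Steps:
1/(-150*(-22 - 133) + y(180)) = 1/(-150*(-22 - 133) + 300) = 1/(-150*(-155) + 300) = 1/(23250 + 300) = 1/23550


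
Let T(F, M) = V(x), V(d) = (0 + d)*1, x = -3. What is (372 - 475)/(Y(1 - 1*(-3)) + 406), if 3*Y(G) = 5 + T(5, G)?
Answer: -309/1220 ≈ -0.25328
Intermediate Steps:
V(d) = d (V(d) = d*1 = d)
T(F, M) = -3
Y(G) = 2/3 (Y(G) = (5 - 3)/3 = (1/3)*2 = 2/3)
(372 - 475)/(Y(1 - 1*(-3)) + 406) = (372 - 475)/(2/3 + 406) = -103/1220/3 = -103*3/1220 = -309/1220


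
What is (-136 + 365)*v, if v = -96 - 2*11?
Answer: -27022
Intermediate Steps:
v = -118 (v = -96 - 22 = -118)
(-136 + 365)*v = (-136 + 365)*(-118) = 229*(-118) = -27022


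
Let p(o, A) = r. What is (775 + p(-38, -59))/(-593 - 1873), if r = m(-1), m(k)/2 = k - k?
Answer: -775/2466 ≈ -0.31427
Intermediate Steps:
m(k) = 0 (m(k) = 2*(k - k) = 2*0 = 0)
r = 0
p(o, A) = 0
(775 + p(-38, -59))/(-593 - 1873) = (775 + 0)/(-593 - 1873) = 775/(-2466) = 775*(-1/2466) = -775/2466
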